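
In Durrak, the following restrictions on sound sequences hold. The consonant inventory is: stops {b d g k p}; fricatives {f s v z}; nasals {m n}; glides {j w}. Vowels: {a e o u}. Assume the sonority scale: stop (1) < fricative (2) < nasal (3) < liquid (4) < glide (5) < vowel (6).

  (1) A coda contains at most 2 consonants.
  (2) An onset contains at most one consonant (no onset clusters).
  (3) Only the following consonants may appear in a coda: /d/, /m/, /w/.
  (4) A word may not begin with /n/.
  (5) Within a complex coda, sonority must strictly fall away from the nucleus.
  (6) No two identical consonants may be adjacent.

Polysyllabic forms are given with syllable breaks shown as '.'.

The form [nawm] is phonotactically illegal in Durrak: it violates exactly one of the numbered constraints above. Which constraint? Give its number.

[nawm]: word begins with /n/.
This is a violation of constraint 4: "A word may not begin with /n/."
The remaining constraints (1, 2, 3, 5, 6) are satisfied.

4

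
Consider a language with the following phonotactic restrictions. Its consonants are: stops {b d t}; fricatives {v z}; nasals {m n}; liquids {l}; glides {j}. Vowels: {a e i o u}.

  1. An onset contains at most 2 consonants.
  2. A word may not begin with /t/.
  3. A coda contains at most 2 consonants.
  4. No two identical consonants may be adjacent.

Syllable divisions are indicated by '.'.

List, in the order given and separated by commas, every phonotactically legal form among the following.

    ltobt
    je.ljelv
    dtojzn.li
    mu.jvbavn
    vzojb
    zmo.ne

ltobt — σ1 onset /lt/ (2C), coda /bt/ (2C) ok → phonotactically legal
je.ljelv — σ1 onset /j/, coda /∅/ ok; σ2 onset /lj/ (2C), coda /lv/ (2C) ok → phonotactically legal
dtojzn.li — violates constraint 3: syllable 1 coda /jzn/ has 3 consonants (> 2) → phonotactically illegal
mu.jvbavn — violates constraint 1: syllable 2 onset /jvb/ has 3 consonants (> 2) → phonotactically illegal
vzojb — σ1 onset /vz/ (2C), coda /jb/ (2C) ok → phonotactically legal
zmo.ne — σ1 onset /zm/ (2C), coda /∅/ ok; σ2 onset /n/, coda /∅/ ok → phonotactically legal

ltobt, je.ljelv, vzojb, zmo.ne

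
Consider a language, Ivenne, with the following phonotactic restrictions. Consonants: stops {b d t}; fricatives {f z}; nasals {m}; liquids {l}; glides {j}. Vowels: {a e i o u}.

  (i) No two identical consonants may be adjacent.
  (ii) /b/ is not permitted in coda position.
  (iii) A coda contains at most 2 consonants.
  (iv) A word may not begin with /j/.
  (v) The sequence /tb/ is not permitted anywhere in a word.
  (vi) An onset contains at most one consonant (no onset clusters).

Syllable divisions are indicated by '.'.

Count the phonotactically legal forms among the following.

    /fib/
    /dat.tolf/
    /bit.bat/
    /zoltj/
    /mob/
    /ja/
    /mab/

/fib/ — violates constraint (ii): syllable 1 coda contains /b/ → phonotactically illegal
/dat.tolf/ — violates constraint (i): adjacent identical consonants /tt/ → phonotactically illegal
/bit.bat/ — violates constraint (v): contains banned sequence /tb/ → phonotactically illegal
/zoltj/ — violates constraint (iii): syllable 1 coda /ltj/ has 3 consonants (> 2) → phonotactically illegal
/mob/ — violates constraint (ii): syllable 1 coda contains /b/ → phonotactically illegal
/ja/ — violates constraint (iv): word begins with /j/ → phonotactically illegal
/mab/ — violates constraint (ii): syllable 1 coda contains /b/ → phonotactically illegal
No form is phonotactically legal → 0.

0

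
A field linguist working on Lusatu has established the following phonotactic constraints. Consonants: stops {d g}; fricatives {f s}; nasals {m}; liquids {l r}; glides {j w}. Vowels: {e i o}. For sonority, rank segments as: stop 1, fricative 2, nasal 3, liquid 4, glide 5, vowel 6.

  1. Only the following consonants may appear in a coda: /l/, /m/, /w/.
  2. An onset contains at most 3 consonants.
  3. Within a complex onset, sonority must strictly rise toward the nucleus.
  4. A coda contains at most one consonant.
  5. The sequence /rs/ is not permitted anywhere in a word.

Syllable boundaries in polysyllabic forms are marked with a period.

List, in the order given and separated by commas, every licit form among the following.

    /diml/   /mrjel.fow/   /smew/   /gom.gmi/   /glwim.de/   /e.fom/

/diml/ — violates constraint 4: syllable 1 coda /ml/ has 2 consonants (> 1) → illicit
/mrjel.fow/ — σ1 onset /mrj/ (3→4→5 rises), coda /l/ ok; σ2 onset /f/, coda /w/ ok → licit
/smew/ — σ1 onset /sm/ (2→3 rises), coda /w/ ok → licit
/gom.gmi/ — σ1 onset /g/, coda /m/ ok; σ2 onset /gm/ (1→3 rises), coda /∅/ ok → licit
/glwim.de/ — σ1 onset /glw/ (1→4→5 rises), coda /m/ ok; σ2 onset /d/, coda /∅/ ok → licit
/e.fom/ — σ1 onset /∅/, coda /∅/ ok; σ2 onset /f/, coda /m/ ok → licit

/mrjel.fow/, /smew/, /gom.gmi/, /glwim.de/, /e.fom/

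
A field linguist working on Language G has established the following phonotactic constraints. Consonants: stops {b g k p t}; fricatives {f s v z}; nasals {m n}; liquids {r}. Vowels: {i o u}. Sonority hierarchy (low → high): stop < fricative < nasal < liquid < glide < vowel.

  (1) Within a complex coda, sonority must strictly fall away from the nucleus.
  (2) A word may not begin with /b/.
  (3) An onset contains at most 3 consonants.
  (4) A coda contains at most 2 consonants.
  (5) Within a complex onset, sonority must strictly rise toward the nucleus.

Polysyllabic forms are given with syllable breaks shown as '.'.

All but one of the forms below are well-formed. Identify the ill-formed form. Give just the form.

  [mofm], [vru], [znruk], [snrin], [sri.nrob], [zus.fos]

[mofm]

[mofm] — violates constraint 1: syllable 1 coda /fm/: /f/ (fricative, 2) → /m/ (nasal, 3) does not fall → ill-formed
[vru] — σ1 onset /vr/ (2→4 rises), coda /∅/ ok → well-formed
[znruk] — σ1 onset /znr/ (2→3→4 rises), coda /k/ ok → well-formed
[snrin] — σ1 onset /snr/ (2→3→4 rises), coda /n/ ok → well-formed
[sri.nrob] — σ1 onset /sr/ (2→4 rises), coda /∅/ ok; σ2 onset /nr/ (3→4 rises), coda /b/ ok → well-formed
[zus.fos] — σ1 onset /z/, coda /s/ ok; σ2 onset /f/, coda /s/ ok → well-formed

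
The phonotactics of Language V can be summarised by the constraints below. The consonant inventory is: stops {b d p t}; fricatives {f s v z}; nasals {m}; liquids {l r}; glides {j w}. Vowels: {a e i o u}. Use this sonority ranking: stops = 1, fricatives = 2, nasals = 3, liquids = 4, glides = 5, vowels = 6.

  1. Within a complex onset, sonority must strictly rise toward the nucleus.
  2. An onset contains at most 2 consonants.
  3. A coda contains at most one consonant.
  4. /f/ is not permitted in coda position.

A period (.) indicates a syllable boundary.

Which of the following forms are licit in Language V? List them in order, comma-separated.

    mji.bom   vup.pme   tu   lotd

mji.bom — σ1 onset /mj/ (3→5 rises), coda /∅/ ok; σ2 onset /b/, coda /m/ ok → licit
vup.pme — σ1 onset /v/, coda /p/ ok; σ2 onset /pm/ (1→3 rises), coda /∅/ ok → licit
tu — σ1 onset /t/, coda /∅/ ok → licit
lotd — violates constraint 3: syllable 1 coda /td/ has 2 consonants (> 1) → illicit

mji.bom, vup.pme, tu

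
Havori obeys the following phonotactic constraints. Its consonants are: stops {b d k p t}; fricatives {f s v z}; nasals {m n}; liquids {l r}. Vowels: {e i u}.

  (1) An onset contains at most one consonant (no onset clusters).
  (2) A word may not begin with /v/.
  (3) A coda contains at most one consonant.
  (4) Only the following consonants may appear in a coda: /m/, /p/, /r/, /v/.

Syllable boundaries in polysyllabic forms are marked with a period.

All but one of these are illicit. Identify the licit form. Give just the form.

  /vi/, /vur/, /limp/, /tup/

/vi/ — violates constraint 2: word begins with /v/ → illicit
/vur/ — violates constraint 2: word begins with /v/ → illicit
/limp/ — violates constraint 3: syllable 1 coda /mp/ has 2 consonants (> 1) → illicit
/tup/ — σ1 onset /t/, coda /p/ ok → licit

/tup/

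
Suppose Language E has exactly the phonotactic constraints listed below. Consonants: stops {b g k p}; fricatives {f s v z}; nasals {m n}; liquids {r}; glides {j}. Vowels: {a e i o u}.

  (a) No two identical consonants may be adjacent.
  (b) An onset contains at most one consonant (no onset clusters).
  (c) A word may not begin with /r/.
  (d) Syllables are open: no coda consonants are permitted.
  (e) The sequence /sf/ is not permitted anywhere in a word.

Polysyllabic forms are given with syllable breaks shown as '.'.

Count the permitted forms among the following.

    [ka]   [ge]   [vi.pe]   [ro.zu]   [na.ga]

4

[ka] — σ1 onset /k/, coda /∅/ ok → permitted
[ge] — σ1 onset /g/, coda /∅/ ok → permitted
[vi.pe] — σ1 onset /v/, coda /∅/ ok; σ2 onset /p/, coda /∅/ ok → permitted
[ro.zu] — violates constraint (c): word begins with /r/ → not permitted
[na.ga] — σ1 onset /n/, coda /∅/ ok; σ2 onset /g/, coda /∅/ ok → permitted
Permitted: [ka], [ge], [vi.pe], [na.ga] → 4.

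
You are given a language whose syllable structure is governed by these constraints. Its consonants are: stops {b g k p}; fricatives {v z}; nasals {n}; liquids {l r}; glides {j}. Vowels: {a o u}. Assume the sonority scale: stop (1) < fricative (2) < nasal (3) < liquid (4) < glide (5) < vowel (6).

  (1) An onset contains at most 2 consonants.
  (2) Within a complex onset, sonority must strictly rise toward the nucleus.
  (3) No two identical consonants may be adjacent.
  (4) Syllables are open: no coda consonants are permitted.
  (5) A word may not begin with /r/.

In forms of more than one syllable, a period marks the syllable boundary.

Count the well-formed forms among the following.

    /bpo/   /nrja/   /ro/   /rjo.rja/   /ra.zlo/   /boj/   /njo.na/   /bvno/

/bpo/ — violates constraint 2: syllable 1 onset /bp/: /b/ (stop, 1) → /p/ (stop, 1) does not rise → ill-formed
/nrja/ — violates constraint 1: syllable 1 onset /nrj/ has 3 consonants (> 2) → ill-formed
/ro/ — violates constraint 5: word begins with /r/ → ill-formed
/rjo.rja/ — violates constraint 5: word begins with /r/ → ill-formed
/ra.zlo/ — violates constraint 5: word begins with /r/ → ill-formed
/boj/ — violates constraint 4: syllable 1 coda /j/ has 1 consonant (> 0) → ill-formed
/njo.na/ — σ1 onset /nj/ (3→5 rises), coda /∅/ ok; σ2 onset /n/, coda /∅/ ok → well-formed
/bvno/ — violates constraint 1: syllable 1 onset /bvn/ has 3 consonants (> 2) → ill-formed
Well-formed: /njo.na/ → 1.

1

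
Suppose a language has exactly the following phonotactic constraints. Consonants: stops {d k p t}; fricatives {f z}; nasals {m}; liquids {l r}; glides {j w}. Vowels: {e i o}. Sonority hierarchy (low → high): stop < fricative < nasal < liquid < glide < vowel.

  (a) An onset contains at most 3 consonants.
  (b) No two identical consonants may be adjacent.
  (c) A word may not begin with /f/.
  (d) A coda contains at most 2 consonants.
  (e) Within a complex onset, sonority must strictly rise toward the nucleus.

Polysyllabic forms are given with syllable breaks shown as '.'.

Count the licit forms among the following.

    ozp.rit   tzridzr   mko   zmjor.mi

ozp.rit — σ1 onset /∅/, coda /zp/ (2C) ok; σ2 onset /r/, coda /t/ ok → licit
tzridzr — violates constraint (d): syllable 1 coda /dzr/ has 3 consonants (> 2) → illicit
mko — violates constraint (e): syllable 1 onset /mk/: /m/ (nasal, 3) → /k/ (stop, 1) does not rise → illicit
zmjor.mi — σ1 onset /zmj/ (2→3→5 rises), coda /r/ ok; σ2 onset /m/, coda /∅/ ok → licit
Licit: ozp.rit, zmjor.mi → 2.

2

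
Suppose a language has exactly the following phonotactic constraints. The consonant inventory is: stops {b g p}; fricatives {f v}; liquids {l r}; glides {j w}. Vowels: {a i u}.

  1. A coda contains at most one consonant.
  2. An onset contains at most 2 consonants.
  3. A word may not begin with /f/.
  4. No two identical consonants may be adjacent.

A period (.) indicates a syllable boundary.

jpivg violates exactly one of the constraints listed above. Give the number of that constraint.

1

jpivg: syllable 1 coda /vg/ has 2 consonants (> 1).
This is a violation of constraint 1: "A coda contains at most one consonant."
The remaining constraints (2, 3, 4) are satisfied.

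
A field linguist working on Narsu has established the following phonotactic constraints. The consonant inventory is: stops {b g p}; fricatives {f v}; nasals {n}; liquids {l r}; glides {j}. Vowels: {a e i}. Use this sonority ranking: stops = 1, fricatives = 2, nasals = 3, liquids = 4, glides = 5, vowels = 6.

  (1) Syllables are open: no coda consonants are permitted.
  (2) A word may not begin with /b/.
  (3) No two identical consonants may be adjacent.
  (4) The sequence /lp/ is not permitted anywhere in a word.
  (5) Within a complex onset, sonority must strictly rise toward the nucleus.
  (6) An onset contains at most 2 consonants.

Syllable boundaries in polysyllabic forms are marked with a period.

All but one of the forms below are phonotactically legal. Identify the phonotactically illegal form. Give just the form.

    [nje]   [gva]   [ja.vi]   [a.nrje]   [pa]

[a.nrje]

[nje] — σ1 onset /nj/ (3→5 rises), coda /∅/ ok → phonotactically legal
[gva] — σ1 onset /gv/ (1→2 rises), coda /∅/ ok → phonotactically legal
[ja.vi] — σ1 onset /j/, coda /∅/ ok; σ2 onset /v/, coda /∅/ ok → phonotactically legal
[a.nrje] — violates constraint 6: syllable 2 onset /nrj/ has 3 consonants (> 2) → phonotactically illegal
[pa] — σ1 onset /p/, coda /∅/ ok → phonotactically legal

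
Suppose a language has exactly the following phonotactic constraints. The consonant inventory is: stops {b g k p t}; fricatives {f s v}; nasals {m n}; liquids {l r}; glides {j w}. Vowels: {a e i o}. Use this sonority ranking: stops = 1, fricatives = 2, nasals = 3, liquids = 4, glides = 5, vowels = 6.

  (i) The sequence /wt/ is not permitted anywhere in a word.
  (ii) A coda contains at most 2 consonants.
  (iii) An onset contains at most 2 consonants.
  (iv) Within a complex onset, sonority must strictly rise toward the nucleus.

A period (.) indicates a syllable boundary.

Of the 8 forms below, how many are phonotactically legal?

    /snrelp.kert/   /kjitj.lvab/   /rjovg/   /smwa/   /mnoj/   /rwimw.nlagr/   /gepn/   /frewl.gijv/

4

/snrelp.kert/ — violates constraint (iii): syllable 1 onset /snr/ has 3 consonants (> 2) → phonotactically illegal
/kjitj.lvab/ — violates constraint (iv): syllable 2 onset /lv/: /l/ (liquid, 4) → /v/ (fricative, 2) does not rise → phonotactically illegal
/rjovg/ — σ1 onset /rj/ (4→5 rises), coda /vg/ (2C) ok → phonotactically legal
/smwa/ — violates constraint (iii): syllable 1 onset /smw/ has 3 consonants (> 2) → phonotactically illegal
/mnoj/ — violates constraint (iv): syllable 1 onset /mn/: /m/ (nasal, 3) → /n/ (nasal, 3) does not rise → phonotactically illegal
/rwimw.nlagr/ — σ1 onset /rw/ (4→5 rises), coda /mw/ (2C) ok; σ2 onset /nl/ (3→4 rises), coda /gr/ (2C) ok → phonotactically legal
/gepn/ — σ1 onset /g/, coda /pn/ (2C) ok → phonotactically legal
/frewl.gijv/ — σ1 onset /fr/ (2→4 rises), coda /wl/ (2C) ok; σ2 onset /g/, coda /jv/ (2C) ok → phonotactically legal
Phonotactically legal: /rjovg/, /rwimw.nlagr/, /gepn/, /frewl.gijv/ → 4.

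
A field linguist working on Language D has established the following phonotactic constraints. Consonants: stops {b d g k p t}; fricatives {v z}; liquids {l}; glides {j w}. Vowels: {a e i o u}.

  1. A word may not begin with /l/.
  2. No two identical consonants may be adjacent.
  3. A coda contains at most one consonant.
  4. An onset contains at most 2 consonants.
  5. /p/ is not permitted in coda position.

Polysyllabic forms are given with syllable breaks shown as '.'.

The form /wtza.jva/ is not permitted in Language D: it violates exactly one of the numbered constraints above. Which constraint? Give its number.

4

/wtza.jva/: syllable 1 onset /wtz/ has 3 consonants (> 2).
This is a violation of constraint 4: "An onset contains at most 2 consonants."
The remaining constraints (1, 2, 3, 5) are satisfied.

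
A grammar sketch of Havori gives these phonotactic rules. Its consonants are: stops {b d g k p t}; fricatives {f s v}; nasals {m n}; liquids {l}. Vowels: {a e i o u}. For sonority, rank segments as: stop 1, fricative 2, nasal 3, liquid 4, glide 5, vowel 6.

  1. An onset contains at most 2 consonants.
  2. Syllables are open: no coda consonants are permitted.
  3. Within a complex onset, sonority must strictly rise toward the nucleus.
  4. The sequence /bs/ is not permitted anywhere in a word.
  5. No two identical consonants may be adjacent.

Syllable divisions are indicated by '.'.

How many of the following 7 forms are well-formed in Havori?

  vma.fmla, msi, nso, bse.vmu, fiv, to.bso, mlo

vma.fmla — violates constraint 1: syllable 2 onset /fml/ has 3 consonants (> 2) → ill-formed
msi — violates constraint 3: syllable 1 onset /ms/: /m/ (nasal, 3) → /s/ (fricative, 2) does not rise → ill-formed
nso — violates constraint 3: syllable 1 onset /ns/: /n/ (nasal, 3) → /s/ (fricative, 2) does not rise → ill-formed
bse.vmu — violates constraint 4: contains banned sequence /bs/ → ill-formed
fiv — violates constraint 2: syllable 1 coda /v/ has 1 consonant (> 0) → ill-formed
to.bso — violates constraint 4: contains banned sequence /bs/ → ill-formed
mlo — σ1 onset /ml/ (3→4 rises), coda /∅/ ok → well-formed
Well-formed: mlo → 1.

1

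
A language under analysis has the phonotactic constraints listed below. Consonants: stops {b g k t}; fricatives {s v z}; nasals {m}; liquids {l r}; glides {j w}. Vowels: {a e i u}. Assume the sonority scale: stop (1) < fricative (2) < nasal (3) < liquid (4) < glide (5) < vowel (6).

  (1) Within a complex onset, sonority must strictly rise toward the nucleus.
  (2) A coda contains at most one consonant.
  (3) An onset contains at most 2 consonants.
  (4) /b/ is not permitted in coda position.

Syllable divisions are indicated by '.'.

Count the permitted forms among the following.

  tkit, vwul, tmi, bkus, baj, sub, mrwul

tkit — violates constraint 1: syllable 1 onset /tk/: /t/ (stop, 1) → /k/ (stop, 1) does not rise → not permitted
vwul — σ1 onset /vw/ (2→5 rises), coda /l/ ok → permitted
tmi — σ1 onset /tm/ (1→3 rises), coda /∅/ ok → permitted
bkus — violates constraint 1: syllable 1 onset /bk/: /b/ (stop, 1) → /k/ (stop, 1) does not rise → not permitted
baj — σ1 onset /b/, coda /j/ ok → permitted
sub — violates constraint 4: syllable 1 coda contains /b/ → not permitted
mrwul — violates constraint 3: syllable 1 onset /mrw/ has 3 consonants (> 2) → not permitted
Permitted: vwul, tmi, baj → 3.

3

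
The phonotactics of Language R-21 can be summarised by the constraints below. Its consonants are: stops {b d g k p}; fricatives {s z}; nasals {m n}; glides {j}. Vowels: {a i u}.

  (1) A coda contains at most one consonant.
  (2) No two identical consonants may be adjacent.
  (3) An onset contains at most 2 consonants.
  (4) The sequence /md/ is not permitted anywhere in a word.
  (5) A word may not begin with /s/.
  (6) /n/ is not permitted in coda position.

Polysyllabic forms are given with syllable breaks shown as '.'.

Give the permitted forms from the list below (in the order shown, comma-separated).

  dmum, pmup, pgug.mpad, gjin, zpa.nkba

dmum, pmup, pgug.mpad

dmum — σ1 onset /dm/ (2C), coda /m/ ok → permitted
pmup — σ1 onset /pm/ (2C), coda /p/ ok → permitted
pgug.mpad — σ1 onset /pg/ (2C), coda /g/ ok; σ2 onset /mp/ (2C), coda /d/ ok → permitted
gjin — violates constraint 6: syllable 1 coda contains /n/ → not permitted
zpa.nkba — violates constraint 3: syllable 2 onset /nkb/ has 3 consonants (> 2) → not permitted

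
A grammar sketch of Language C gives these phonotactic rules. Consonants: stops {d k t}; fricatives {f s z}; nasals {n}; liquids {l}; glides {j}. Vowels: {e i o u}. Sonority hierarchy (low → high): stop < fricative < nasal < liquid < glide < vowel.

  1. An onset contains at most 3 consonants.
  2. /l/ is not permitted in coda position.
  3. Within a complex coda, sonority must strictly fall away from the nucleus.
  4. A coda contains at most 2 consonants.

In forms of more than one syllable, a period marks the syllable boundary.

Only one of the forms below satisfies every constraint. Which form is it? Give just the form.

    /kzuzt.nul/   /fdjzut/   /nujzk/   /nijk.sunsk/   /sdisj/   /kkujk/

/kkujk/

/kzuzt.nul/ — violates constraint 2: syllable 2 coda contains /l/ → illicit
/fdjzut/ — violates constraint 1: syllable 1 onset /fdjz/ has 4 consonants (> 3) → illicit
/nujzk/ — violates constraint 4: syllable 1 coda /jzk/ has 3 consonants (> 2) → illicit
/nijk.sunsk/ — violates constraint 4: syllable 2 coda /nsk/ has 3 consonants (> 2) → illicit
/sdisj/ — violates constraint 3: syllable 1 coda /sj/: /s/ (fricative, 2) → /j/ (glide, 5) does not fall → illicit
/kkujk/ — σ1 onset /kk/ (2C), coda /jk/ (5→1 falls) ok → licit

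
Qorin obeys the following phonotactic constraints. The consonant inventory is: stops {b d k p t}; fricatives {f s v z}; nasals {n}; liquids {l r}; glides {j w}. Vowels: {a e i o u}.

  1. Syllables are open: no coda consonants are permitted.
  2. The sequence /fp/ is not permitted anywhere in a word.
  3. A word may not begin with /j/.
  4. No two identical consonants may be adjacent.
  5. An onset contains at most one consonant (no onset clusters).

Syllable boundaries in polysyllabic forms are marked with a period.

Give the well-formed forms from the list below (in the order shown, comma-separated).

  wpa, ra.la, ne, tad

ra.la, ne

wpa — violates constraint 5: syllable 1 onset /wp/ has 2 consonants (> 1) → ill-formed
ra.la — σ1 onset /r/, coda /∅/ ok; σ2 onset /l/, coda /∅/ ok → well-formed
ne — σ1 onset /n/, coda /∅/ ok → well-formed
tad — violates constraint 1: syllable 1 coda /d/ has 1 consonant (> 0) → ill-formed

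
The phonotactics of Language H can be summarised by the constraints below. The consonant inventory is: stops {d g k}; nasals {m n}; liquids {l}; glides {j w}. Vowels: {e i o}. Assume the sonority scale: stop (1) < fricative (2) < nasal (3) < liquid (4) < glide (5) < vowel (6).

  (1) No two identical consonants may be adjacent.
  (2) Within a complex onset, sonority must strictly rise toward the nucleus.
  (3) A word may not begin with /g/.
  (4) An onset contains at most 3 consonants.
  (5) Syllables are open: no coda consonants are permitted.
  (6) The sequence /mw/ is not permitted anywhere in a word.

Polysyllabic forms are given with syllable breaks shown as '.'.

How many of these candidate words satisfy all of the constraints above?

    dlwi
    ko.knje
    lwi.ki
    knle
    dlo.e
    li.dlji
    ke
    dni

8

dlwi — σ1 onset /dlw/ (1→4→5 rises), coda /∅/ ok → well-formed
ko.knje — σ1 onset /k/, coda /∅/ ok; σ2 onset /knj/ (1→3→5 rises), coda /∅/ ok → well-formed
lwi.ki — σ1 onset /lw/ (4→5 rises), coda /∅/ ok; σ2 onset /k/, coda /∅/ ok → well-formed
knle — σ1 onset /knl/ (1→3→4 rises), coda /∅/ ok → well-formed
dlo.e — σ1 onset /dl/ (1→4 rises), coda /∅/ ok; σ2 onset /∅/, coda /∅/ ok → well-formed
li.dlji — σ1 onset /l/, coda /∅/ ok; σ2 onset /dlj/ (1→4→5 rises), coda /∅/ ok → well-formed
ke — σ1 onset /k/, coda /∅/ ok → well-formed
dni — σ1 onset /dn/ (1→3 rises), coda /∅/ ok → well-formed
Well-formed: dlwi, ko.knje, lwi.ki, knle, dlo.e, li.dlji, ke, dni → 8.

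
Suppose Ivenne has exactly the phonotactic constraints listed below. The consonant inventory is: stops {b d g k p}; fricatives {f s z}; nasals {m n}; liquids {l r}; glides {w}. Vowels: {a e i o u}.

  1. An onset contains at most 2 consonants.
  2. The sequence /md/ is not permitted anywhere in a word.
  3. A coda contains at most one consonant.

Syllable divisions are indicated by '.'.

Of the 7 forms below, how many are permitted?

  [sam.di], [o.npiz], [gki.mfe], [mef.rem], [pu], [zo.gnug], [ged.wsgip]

[sam.di] — violates constraint 2: contains banned sequence /md/ → not permitted
[o.npiz] — σ1 onset /∅/, coda /∅/ ok; σ2 onset /np/ (2C), coda /z/ ok → permitted
[gki.mfe] — σ1 onset /gk/ (2C), coda /∅/ ok; σ2 onset /mf/ (2C), coda /∅/ ok → permitted
[mef.rem] — σ1 onset /m/, coda /f/ ok; σ2 onset /r/, coda /m/ ok → permitted
[pu] — σ1 onset /p/, coda /∅/ ok → permitted
[zo.gnug] — σ1 onset /z/, coda /∅/ ok; σ2 onset /gn/ (2C), coda /g/ ok → permitted
[ged.wsgip] — violates constraint 1: syllable 2 onset /wsg/ has 3 consonants (> 2) → not permitted
Permitted: [o.npiz], [gki.mfe], [mef.rem], [pu], [zo.gnug] → 5.

5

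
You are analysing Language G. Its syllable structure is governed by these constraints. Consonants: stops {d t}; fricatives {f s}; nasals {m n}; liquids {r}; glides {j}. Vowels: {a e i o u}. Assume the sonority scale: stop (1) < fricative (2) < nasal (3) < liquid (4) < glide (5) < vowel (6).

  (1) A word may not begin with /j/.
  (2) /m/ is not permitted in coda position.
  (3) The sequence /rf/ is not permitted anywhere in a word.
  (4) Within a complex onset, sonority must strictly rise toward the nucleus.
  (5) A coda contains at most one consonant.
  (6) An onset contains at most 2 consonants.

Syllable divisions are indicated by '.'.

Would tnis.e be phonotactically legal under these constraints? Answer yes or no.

yes

tnis.e — σ1 onset /tn/ (1→3 rises), coda /s/ ok; σ2 onset /∅/, coda /∅/ ok → phonotactically legal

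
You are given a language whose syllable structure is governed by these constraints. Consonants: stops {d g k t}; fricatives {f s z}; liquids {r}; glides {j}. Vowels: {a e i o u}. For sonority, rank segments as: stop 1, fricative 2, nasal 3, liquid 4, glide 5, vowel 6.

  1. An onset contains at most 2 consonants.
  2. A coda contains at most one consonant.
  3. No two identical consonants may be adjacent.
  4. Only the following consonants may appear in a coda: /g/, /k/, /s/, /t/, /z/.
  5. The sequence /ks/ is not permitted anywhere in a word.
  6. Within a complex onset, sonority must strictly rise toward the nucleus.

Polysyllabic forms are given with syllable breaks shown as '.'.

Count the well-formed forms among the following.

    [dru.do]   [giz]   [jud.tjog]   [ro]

[dru.do] — σ1 onset /dr/ (1→4 rises), coda /∅/ ok; σ2 onset /d/, coda /∅/ ok → well-formed
[giz] — σ1 onset /g/, coda /z/ ok → well-formed
[jud.tjog] — violates constraint 4: syllable 1 coda contains /d/, which is not a licensed coda consonant → ill-formed
[ro] — σ1 onset /r/, coda /∅/ ok → well-formed
Well-formed: [dru.do], [giz], [ro] → 3.

3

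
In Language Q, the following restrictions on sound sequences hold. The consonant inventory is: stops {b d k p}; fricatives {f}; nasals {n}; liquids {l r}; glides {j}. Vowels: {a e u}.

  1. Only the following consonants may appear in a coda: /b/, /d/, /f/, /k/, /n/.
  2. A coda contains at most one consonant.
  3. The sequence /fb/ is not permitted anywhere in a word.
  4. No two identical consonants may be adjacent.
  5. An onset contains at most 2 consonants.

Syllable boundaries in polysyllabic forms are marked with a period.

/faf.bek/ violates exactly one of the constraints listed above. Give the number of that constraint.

3

/faf.bek/: contains banned sequence /fb/.
This is a violation of constraint 3: "The sequence /fb/ is not permitted anywhere in a word."
The remaining constraints (1, 2, 4, 5) are satisfied.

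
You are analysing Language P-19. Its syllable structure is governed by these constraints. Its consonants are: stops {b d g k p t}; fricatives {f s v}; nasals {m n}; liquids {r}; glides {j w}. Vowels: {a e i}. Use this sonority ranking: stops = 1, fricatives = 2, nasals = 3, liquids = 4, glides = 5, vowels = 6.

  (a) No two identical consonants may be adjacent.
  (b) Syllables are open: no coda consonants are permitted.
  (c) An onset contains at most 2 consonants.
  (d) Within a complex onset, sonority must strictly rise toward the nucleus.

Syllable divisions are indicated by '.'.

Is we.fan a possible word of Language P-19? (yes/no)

we.fan — violates constraint (b): syllable 2 coda /n/ has 1 consonant (> 0) → not permitted

no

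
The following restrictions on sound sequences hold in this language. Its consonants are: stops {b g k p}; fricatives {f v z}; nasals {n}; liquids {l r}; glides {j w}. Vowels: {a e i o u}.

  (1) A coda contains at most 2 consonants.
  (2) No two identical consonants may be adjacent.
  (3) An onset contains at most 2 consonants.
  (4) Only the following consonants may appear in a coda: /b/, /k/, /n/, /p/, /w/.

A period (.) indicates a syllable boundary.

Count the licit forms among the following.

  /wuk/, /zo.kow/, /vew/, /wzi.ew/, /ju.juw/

5

/wuk/ — σ1 onset /w/, coda /k/ ok → licit
/zo.kow/ — σ1 onset /z/, coda /∅/ ok; σ2 onset /k/, coda /w/ ok → licit
/vew/ — σ1 onset /v/, coda /w/ ok → licit
/wzi.ew/ — σ1 onset /wz/ (2C), coda /∅/ ok; σ2 onset /∅/, coda /w/ ok → licit
/ju.juw/ — σ1 onset /j/, coda /∅/ ok; σ2 onset /j/, coda /w/ ok → licit
Licit: /wuk/, /zo.kow/, /vew/, /wzi.ew/, /ju.juw/ → 5.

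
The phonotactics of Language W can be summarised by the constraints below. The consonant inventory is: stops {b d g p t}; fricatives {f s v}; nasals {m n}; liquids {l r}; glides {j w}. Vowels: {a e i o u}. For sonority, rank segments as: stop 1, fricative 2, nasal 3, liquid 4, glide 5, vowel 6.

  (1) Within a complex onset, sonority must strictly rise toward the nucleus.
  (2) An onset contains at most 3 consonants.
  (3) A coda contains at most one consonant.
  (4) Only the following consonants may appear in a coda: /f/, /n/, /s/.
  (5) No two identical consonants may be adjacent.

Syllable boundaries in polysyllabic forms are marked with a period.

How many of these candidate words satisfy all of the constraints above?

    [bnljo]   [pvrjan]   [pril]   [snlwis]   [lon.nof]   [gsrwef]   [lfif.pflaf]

[bnljo] — violates constraint 2: syllable 1 onset /bnlj/ has 4 consonants (> 3) → ill-formed
[pvrjan] — violates constraint 2: syllable 1 onset /pvrj/ has 4 consonants (> 3) → ill-formed
[pril] — violates constraint 4: syllable 1 coda contains /l/, which is not a licensed coda consonant → ill-formed
[snlwis] — violates constraint 2: syllable 1 onset /snlw/ has 4 consonants (> 3) → ill-formed
[lon.nof] — violates constraint 5: adjacent identical consonants /nn/ → ill-formed
[gsrwef] — violates constraint 2: syllable 1 onset /gsrw/ has 4 consonants (> 3) → ill-formed
[lfif.pflaf] — violates constraint 1: syllable 1 onset /lf/: /l/ (liquid, 4) → /f/ (fricative, 2) does not rise → ill-formed
No form is well-formed → 0.

0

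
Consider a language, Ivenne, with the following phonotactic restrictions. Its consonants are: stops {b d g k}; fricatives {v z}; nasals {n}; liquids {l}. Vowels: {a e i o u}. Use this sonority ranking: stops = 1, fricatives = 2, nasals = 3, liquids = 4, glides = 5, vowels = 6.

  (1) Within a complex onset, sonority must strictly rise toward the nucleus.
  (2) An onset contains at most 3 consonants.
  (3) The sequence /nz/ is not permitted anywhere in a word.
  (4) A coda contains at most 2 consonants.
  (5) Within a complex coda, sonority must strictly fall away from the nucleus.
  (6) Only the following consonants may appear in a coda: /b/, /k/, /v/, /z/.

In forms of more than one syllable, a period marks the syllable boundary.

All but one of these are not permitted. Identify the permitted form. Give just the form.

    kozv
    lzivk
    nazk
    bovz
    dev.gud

kozv — violates constraint 5: syllable 1 coda /zv/: /z/ (fricative, 2) → /v/ (fricative, 2) does not fall → not permitted
lzivk — violates constraint 1: syllable 1 onset /lz/: /l/ (liquid, 4) → /z/ (fricative, 2) does not rise → not permitted
nazk — σ1 onset /n/, coda /zk/ (2→1 falls) ok → permitted
bovz — violates constraint 5: syllable 1 coda /vz/: /v/ (fricative, 2) → /z/ (fricative, 2) does not fall → not permitted
dev.gud — violates constraint 6: syllable 2 coda contains /d/, which is not a licensed coda consonant → not permitted

nazk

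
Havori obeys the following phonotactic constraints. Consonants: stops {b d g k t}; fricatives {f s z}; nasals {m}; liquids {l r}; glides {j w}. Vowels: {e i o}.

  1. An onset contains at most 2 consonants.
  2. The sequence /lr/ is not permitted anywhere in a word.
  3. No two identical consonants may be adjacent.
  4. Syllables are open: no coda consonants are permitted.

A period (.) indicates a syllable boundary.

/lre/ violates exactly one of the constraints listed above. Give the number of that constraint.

/lre/: contains banned sequence /lr/.
This is a violation of constraint 2: "The sequence /lr/ is not permitted anywhere in a word."
The remaining constraints (1, 3, 4) are satisfied.

2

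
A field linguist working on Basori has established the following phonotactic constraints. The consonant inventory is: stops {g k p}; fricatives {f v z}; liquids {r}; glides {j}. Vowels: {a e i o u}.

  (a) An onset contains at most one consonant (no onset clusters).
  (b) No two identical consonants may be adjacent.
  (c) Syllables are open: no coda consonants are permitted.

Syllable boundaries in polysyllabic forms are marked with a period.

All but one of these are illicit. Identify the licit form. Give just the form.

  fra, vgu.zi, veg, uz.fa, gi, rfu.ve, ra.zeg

gi

fra — violates constraint (a): syllable 1 onset /fr/ has 2 consonants (> 1) → illicit
vgu.zi — violates constraint (a): syllable 1 onset /vg/ has 2 consonants (> 1) → illicit
veg — violates constraint (c): syllable 1 coda /g/ has 1 consonant (> 0) → illicit
uz.fa — violates constraint (c): syllable 1 coda /z/ has 1 consonant (> 0) → illicit
gi — σ1 onset /g/, coda /∅/ ok → licit
rfu.ve — violates constraint (a): syllable 1 onset /rf/ has 2 consonants (> 1) → illicit
ra.zeg — violates constraint (c): syllable 2 coda /g/ has 1 consonant (> 0) → illicit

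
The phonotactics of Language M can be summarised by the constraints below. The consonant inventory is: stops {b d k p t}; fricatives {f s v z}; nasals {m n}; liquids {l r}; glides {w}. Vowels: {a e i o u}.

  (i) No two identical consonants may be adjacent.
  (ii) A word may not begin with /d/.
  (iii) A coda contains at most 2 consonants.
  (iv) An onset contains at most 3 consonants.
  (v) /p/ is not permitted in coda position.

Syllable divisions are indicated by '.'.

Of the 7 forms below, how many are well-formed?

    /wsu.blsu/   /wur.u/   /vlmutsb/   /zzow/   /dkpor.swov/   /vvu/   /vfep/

2

/wsu.blsu/ — σ1 onset /ws/ (2C), coda /∅/ ok; σ2 onset /bls/ (3C), coda /∅/ ok → well-formed
/wur.u/ — σ1 onset /w/, coda /r/ ok; σ2 onset /∅/, coda /∅/ ok → well-formed
/vlmutsb/ — violates constraint (iii): syllable 1 coda /tsb/ has 3 consonants (> 2) → ill-formed
/zzow/ — violates constraint (i): adjacent identical consonants /zz/ → ill-formed
/dkpor.swov/ — violates constraint (ii): word begins with /d/ → ill-formed
/vvu/ — violates constraint (i): adjacent identical consonants /vv/ → ill-formed
/vfep/ — violates constraint (v): syllable 1 coda contains /p/ → ill-formed
Well-formed: /wsu.blsu/, /wur.u/ → 2.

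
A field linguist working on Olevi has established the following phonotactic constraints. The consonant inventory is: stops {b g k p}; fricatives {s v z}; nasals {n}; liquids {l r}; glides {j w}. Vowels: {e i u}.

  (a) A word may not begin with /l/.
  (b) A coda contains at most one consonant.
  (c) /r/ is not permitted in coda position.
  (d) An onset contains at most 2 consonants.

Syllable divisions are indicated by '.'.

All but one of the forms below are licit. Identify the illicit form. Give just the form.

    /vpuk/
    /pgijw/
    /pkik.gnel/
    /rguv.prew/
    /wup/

/pgijw/

/vpuk/ — σ1 onset /vp/ (2C), coda /k/ ok → licit
/pgijw/ — violates constraint (b): syllable 1 coda /jw/ has 2 consonants (> 1) → illicit
/pkik.gnel/ — σ1 onset /pk/ (2C), coda /k/ ok; σ2 onset /gn/ (2C), coda /l/ ok → licit
/rguv.prew/ — σ1 onset /rg/ (2C), coda /v/ ok; σ2 onset /pr/ (2C), coda /w/ ok → licit
/wup/ — σ1 onset /w/, coda /p/ ok → licit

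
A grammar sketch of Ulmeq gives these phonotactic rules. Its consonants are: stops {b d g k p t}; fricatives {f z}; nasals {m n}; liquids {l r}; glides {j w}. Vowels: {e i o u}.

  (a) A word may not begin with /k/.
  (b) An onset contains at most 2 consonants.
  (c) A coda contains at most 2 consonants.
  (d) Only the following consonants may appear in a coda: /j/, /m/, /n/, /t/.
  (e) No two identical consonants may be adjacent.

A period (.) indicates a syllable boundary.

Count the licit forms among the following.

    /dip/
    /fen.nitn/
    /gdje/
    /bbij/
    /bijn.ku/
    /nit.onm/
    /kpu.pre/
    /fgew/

/dip/ — violates constraint (d): syllable 1 coda contains /p/, which is not a licensed coda consonant → illicit
/fen.nitn/ — violates constraint (e): adjacent identical consonants /nn/ → illicit
/gdje/ — violates constraint (b): syllable 1 onset /gdj/ has 3 consonants (> 2) → illicit
/bbij/ — violates constraint (e): adjacent identical consonants /bb/ → illicit
/bijn.ku/ — σ1 onset /b/, coda /jn/ (2C) ok; σ2 onset /k/, coda /∅/ ok → licit
/nit.onm/ — σ1 onset /n/, coda /t/ ok; σ2 onset /∅/, coda /nm/ (2C) ok → licit
/kpu.pre/ — violates constraint (a): word begins with /k/ → illicit
/fgew/ — violates constraint (d): syllable 1 coda contains /w/, which is not a licensed coda consonant → illicit
Licit: /bijn.ku/, /nit.onm/ → 2.

2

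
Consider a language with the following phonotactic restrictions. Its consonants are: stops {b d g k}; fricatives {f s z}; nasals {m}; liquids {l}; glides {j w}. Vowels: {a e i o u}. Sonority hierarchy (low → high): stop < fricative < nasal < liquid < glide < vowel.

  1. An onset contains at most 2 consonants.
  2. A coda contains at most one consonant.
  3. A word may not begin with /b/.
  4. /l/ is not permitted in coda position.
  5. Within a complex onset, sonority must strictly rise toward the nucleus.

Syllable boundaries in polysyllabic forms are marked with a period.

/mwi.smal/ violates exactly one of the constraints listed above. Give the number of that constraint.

/mwi.smal/: syllable 2 coda contains /l/.
This is a violation of constraint 4: "/l/ is not permitted in coda position."
The remaining constraints (1, 2, 3, 5) are satisfied.

4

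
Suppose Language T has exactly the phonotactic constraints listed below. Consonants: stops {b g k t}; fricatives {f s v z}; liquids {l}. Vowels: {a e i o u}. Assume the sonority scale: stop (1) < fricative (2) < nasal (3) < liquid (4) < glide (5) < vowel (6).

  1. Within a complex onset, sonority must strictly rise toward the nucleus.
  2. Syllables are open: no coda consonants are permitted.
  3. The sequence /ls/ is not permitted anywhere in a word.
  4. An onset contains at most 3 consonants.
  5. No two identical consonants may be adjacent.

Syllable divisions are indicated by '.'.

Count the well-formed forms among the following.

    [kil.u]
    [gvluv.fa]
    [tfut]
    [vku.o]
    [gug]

0

[kil.u] — violates constraint 2: syllable 1 coda /l/ has 1 consonant (> 0) → ill-formed
[gvluv.fa] — violates constraint 2: syllable 1 coda /v/ has 1 consonant (> 0) → ill-formed
[tfut] — violates constraint 2: syllable 1 coda /t/ has 1 consonant (> 0) → ill-formed
[vku.o] — violates constraint 1: syllable 1 onset /vk/: /v/ (fricative, 2) → /k/ (stop, 1) does not rise → ill-formed
[gug] — violates constraint 2: syllable 1 coda /g/ has 1 consonant (> 0) → ill-formed
No form is well-formed → 0.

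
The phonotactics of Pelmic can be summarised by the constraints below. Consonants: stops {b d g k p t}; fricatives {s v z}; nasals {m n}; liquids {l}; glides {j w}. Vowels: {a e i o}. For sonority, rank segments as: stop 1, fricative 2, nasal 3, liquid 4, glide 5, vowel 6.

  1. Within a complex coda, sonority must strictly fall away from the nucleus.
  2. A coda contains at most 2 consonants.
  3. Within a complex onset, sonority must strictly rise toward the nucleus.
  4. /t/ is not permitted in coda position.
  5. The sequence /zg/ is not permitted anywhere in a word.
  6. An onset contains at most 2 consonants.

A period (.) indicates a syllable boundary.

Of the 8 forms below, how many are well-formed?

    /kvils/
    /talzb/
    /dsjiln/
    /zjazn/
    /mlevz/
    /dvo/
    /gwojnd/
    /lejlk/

2

/kvils/ — σ1 onset /kv/ (1→2 rises), coda /ls/ (4→2 falls) ok → well-formed
/talzb/ — violates constraint 2: syllable 1 coda /lzb/ has 3 consonants (> 2) → ill-formed
/dsjiln/ — violates constraint 6: syllable 1 onset /dsj/ has 3 consonants (> 2) → ill-formed
/zjazn/ — violates constraint 1: syllable 1 coda /zn/: /z/ (fricative, 2) → /n/ (nasal, 3) does not fall → ill-formed
/mlevz/ — violates constraint 1: syllable 1 coda /vz/: /v/ (fricative, 2) → /z/ (fricative, 2) does not fall → ill-formed
/dvo/ — σ1 onset /dv/ (1→2 rises), coda /∅/ ok → well-formed
/gwojnd/ — violates constraint 2: syllable 1 coda /jnd/ has 3 consonants (> 2) → ill-formed
/lejlk/ — violates constraint 2: syllable 1 coda /jlk/ has 3 consonants (> 2) → ill-formed
Well-formed: /kvils/, /dvo/ → 2.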